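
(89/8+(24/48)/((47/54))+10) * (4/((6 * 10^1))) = 8159/5640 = 1.45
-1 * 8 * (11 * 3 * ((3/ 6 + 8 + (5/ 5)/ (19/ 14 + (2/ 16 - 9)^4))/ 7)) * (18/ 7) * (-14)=4791138877008/ 415148251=11540.79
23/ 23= 1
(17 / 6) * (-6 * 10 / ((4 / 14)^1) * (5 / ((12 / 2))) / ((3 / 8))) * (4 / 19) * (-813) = 12899600 / 57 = 226308.77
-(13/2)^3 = -2197/8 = -274.62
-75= -75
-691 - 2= -693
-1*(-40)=40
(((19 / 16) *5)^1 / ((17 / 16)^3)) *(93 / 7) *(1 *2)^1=4523520 / 34391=131.53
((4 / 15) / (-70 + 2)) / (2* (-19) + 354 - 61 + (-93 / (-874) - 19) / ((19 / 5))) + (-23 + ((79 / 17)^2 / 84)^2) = -280579730549949631 / 12234266762029200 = -22.93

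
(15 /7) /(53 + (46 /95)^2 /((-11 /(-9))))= 0.04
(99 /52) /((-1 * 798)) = -33 /13832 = -0.00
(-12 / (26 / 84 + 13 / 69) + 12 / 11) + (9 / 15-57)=-2100762 / 26455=-79.41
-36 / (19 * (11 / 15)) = -540 / 209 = -2.58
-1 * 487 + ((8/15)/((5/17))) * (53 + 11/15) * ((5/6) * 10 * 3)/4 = 5489/45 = 121.98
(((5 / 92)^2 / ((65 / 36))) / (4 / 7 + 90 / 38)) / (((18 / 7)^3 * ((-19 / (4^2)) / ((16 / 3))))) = -96040 / 653404401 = -0.00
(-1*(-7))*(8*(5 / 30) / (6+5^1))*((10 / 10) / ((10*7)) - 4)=-186 / 55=-3.38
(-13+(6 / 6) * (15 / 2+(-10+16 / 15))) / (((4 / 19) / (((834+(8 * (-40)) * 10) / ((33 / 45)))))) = 9732541 / 44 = 221194.11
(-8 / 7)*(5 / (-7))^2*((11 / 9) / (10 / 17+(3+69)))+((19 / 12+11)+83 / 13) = 1877675987 / 99043308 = 18.96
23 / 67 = 0.34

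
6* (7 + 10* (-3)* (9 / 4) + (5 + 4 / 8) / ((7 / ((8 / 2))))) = -2409 / 7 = -344.14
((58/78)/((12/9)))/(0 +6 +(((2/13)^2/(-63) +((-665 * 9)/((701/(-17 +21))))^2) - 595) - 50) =11671265151/11035324895852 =0.00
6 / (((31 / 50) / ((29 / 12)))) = 725 / 31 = 23.39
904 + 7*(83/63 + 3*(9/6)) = 17005/18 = 944.72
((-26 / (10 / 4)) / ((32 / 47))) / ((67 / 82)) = -25051 / 1340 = -18.69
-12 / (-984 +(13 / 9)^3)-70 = -50050982 / 715139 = -69.99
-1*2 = -2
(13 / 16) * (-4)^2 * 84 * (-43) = -46956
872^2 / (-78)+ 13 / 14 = -5322181 / 546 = -9747.58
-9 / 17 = -0.53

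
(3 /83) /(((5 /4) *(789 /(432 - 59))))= 1492 /109145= 0.01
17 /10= 1.70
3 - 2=1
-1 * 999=-999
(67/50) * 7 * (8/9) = 1876/225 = 8.34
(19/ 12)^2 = 361/ 144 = 2.51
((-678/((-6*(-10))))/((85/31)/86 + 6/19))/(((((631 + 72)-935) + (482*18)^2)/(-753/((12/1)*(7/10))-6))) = 3832152389/92793980620880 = 0.00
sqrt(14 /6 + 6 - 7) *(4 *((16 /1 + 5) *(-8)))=-448 *sqrt(3)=-775.96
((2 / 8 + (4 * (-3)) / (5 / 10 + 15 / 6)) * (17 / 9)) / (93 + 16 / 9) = -255 / 3412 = -0.07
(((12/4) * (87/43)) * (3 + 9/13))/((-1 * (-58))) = 216/559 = 0.39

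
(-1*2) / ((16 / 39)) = -39 / 8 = -4.88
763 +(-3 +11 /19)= 14451 /19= 760.58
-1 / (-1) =1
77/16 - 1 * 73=-68.19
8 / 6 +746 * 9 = 20146 / 3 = 6715.33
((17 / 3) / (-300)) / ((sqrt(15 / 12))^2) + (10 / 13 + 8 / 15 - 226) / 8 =-410996 / 14625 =-28.10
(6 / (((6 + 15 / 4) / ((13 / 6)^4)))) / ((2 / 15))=10985 / 108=101.71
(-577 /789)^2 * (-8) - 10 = -8888642 /622521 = -14.28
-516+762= 246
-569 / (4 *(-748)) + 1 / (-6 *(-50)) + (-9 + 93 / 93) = -1751777 / 224400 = -7.81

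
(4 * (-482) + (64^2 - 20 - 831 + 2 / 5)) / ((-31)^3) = -6587 / 148955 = -0.04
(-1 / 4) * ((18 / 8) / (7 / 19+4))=-171 / 1328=-0.13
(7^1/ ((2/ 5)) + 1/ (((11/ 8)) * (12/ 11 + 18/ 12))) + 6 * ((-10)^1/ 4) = 317/ 114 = 2.78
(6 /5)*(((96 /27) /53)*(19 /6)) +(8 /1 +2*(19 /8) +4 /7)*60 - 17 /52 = 693829397 /868140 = 799.21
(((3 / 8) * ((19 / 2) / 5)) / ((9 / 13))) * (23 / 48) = 5681 / 11520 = 0.49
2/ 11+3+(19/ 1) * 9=1916/ 11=174.18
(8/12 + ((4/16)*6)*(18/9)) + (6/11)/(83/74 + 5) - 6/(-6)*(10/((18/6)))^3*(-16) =-26407565/44847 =-588.84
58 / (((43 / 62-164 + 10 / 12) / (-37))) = 99789 / 7555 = 13.21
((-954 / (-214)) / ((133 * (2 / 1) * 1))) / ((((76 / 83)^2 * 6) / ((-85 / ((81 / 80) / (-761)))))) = 118087965725 / 554838228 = 212.83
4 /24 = 1 /6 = 0.17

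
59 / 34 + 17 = 637 / 34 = 18.74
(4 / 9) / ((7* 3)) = 0.02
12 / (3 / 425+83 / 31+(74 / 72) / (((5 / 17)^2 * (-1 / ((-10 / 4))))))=11383200 / 30722551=0.37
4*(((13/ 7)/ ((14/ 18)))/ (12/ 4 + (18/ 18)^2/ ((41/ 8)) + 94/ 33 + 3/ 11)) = 316602/ 209377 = 1.51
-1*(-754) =754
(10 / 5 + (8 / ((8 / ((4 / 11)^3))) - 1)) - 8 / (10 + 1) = 427 / 1331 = 0.32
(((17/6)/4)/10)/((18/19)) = 0.07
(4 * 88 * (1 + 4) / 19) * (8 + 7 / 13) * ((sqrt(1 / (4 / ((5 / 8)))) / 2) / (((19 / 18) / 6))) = 1318680 * sqrt(10) / 4693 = 888.56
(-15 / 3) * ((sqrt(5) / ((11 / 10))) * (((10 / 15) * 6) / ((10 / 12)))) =-240 * sqrt(5) / 11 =-48.79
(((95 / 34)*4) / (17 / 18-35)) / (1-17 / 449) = -42655 / 125052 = -0.34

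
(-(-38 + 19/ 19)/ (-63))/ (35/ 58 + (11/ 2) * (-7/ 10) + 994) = -21460/ 36202131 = -0.00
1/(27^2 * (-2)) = -1/1458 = -0.00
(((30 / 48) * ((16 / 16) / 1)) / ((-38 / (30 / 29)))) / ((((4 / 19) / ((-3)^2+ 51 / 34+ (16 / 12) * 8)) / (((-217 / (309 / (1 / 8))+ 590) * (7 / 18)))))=-32409895175 / 82584576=-392.44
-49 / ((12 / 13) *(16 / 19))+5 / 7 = -83761 / 1344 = -62.32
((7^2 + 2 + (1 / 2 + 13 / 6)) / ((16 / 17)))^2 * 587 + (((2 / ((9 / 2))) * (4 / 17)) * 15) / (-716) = 13381033190369 / 7011072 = 1908557.38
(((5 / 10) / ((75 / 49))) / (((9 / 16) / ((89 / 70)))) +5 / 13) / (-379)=-49271 / 16628625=-0.00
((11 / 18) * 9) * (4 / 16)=11 / 8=1.38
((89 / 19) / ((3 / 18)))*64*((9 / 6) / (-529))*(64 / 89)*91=-3354624 / 10051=-333.76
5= 5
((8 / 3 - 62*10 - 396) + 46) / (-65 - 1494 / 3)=2902 / 1689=1.72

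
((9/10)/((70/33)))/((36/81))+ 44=125873/2800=44.95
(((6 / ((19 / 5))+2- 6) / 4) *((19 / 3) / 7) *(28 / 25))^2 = 2116 / 5625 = 0.38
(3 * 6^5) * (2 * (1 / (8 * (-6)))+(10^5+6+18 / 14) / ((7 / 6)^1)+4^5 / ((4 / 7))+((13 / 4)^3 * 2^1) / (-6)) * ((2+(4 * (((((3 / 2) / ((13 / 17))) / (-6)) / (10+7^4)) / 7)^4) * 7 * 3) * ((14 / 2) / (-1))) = -8475848172442373061104335284778683 / 296595379047418244812928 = -28577141692.71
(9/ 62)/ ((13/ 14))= 63/ 403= 0.16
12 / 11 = 1.09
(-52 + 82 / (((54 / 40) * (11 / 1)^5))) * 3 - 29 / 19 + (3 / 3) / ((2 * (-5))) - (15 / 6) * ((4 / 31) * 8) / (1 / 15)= -196.33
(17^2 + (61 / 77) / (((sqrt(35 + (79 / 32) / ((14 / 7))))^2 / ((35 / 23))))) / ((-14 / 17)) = -2882823331 / 8213898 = -350.97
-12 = -12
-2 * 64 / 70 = -64 / 35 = -1.83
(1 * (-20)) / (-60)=1 / 3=0.33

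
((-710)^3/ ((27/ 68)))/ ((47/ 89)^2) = -3232246635.95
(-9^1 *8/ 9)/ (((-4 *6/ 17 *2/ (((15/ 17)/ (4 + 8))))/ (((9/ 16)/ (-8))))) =-15/ 1024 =-0.01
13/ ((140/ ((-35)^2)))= 455/ 4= 113.75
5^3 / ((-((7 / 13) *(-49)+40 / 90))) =2925 / 607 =4.82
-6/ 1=-6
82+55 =137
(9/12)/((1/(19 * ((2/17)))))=57/34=1.68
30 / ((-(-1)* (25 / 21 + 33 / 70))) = 6300 / 349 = 18.05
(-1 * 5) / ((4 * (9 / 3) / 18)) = -15 / 2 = -7.50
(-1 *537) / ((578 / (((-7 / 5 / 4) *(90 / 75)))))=11277 / 28900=0.39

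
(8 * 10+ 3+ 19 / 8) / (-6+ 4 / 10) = -3415 / 224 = -15.25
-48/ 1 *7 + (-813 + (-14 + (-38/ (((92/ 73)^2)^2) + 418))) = -27225204339/ 35819648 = -760.06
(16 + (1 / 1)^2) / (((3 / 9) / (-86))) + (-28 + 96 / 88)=-48542 / 11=-4412.91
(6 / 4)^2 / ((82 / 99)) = 891 / 328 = 2.72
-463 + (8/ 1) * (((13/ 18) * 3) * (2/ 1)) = -1285/ 3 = -428.33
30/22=15/11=1.36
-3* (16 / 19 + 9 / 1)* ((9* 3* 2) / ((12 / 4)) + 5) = -12903 / 19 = -679.11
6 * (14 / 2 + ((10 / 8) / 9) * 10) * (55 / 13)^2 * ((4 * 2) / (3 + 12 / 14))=25579400 / 13689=1868.61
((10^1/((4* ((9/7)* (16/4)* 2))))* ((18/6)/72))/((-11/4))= -35/9504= -0.00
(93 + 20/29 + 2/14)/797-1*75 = -12115277/161791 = -74.88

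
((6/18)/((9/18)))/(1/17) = 34/3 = 11.33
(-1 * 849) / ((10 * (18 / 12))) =-283 / 5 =-56.60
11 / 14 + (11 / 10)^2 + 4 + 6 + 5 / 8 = 17669 / 1400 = 12.62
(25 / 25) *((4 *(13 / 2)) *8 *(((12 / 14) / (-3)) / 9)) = -6.60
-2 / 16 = -1 / 8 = -0.12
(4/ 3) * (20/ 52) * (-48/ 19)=-320/ 247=-1.30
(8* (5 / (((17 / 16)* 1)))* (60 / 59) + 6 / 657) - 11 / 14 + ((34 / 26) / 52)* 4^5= 32876779129 / 519708462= 63.26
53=53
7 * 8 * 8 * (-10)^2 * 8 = 358400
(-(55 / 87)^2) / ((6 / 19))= -57475 / 45414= -1.27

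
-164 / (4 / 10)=-410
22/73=0.30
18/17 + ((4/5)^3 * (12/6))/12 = 7294/6375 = 1.14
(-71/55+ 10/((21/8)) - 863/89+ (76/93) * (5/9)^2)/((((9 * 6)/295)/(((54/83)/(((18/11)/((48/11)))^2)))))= -6750253263104/38562865803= -175.05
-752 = -752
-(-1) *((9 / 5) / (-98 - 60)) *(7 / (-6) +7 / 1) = -21 / 316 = -0.07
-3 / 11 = -0.27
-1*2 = -2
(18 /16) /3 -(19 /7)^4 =-1035365 /19208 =-53.90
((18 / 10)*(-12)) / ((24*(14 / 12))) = -0.77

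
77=77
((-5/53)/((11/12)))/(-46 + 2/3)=45/19822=0.00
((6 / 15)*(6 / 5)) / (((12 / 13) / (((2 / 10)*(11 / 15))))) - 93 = -174232 / 1875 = -92.92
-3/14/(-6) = 1/28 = 0.04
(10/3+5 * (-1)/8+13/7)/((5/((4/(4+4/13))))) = 9971/11760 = 0.85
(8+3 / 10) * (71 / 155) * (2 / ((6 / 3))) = 5893 / 1550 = 3.80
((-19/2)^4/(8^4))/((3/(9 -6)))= 130321/65536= 1.99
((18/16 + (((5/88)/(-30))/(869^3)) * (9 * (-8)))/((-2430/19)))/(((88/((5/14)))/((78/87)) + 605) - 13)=-5348970744247/527114170304194176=-0.00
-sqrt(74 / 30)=-sqrt(555) / 15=-1.57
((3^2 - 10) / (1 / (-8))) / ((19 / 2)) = 16 / 19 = 0.84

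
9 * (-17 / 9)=-17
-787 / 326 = -2.41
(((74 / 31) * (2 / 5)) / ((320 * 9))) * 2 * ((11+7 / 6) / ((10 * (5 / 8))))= 2701 / 2092500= 0.00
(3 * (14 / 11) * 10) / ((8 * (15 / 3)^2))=21 / 110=0.19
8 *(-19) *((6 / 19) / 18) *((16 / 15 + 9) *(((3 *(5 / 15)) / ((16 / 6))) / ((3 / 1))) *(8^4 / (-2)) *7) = 2164736 / 45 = 48105.24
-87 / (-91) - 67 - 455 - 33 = -554.04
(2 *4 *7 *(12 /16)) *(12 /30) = 84 /5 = 16.80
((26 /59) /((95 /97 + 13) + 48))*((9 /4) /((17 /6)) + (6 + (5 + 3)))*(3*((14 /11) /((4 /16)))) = 8879962 /5527533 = 1.61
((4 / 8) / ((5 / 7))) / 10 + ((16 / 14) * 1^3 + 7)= 8.21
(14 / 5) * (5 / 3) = 14 / 3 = 4.67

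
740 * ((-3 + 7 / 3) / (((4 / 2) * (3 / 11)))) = -8140 / 9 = -904.44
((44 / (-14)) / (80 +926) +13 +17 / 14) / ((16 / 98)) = 700525 / 8048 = 87.04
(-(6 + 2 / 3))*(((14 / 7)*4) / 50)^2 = -64 / 375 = -0.17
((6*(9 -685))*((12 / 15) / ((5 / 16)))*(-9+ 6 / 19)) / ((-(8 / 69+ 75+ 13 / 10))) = -1182145536 / 1001813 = -1180.01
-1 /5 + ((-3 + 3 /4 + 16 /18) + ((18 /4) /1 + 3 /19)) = 10591 /3420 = 3.10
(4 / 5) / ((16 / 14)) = 7 / 10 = 0.70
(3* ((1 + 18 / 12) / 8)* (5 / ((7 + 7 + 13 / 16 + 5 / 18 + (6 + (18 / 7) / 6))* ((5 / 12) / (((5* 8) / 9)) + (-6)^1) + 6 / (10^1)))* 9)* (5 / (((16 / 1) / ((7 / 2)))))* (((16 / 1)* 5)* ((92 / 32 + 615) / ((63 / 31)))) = -957706250 / 107943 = -8872.33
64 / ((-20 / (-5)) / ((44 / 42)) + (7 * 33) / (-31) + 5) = 10912 / 233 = 46.83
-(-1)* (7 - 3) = 4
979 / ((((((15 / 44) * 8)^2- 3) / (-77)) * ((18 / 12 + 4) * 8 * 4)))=-829213 / 8592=-96.51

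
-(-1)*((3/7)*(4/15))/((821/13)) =52/28735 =0.00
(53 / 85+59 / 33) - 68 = -183976 / 2805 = -65.59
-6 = -6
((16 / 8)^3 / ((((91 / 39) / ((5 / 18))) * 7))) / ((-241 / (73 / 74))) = -730 / 1310799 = -0.00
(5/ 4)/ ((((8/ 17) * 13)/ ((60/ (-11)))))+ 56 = 62789/ 1144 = 54.89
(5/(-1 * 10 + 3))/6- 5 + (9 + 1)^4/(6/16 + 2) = 3355915/798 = 4205.41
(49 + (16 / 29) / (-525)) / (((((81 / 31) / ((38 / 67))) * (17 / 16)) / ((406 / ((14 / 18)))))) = 28121555264 / 5381775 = 5225.33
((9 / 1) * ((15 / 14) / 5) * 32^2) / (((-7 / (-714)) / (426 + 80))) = 713484288 / 7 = 101926326.86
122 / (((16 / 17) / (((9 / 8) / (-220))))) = -9333 / 14080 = -0.66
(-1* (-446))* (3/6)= 223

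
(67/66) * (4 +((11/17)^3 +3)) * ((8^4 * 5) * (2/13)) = 49016299520/2107677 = 23256.08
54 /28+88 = 1259 /14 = 89.93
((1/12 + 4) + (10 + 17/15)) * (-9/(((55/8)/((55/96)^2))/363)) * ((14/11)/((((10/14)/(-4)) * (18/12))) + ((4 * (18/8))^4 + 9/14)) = -1673270346187/107520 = -15562410.21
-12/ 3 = -4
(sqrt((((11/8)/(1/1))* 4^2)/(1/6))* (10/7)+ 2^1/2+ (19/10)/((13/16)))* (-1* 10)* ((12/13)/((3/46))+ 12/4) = -44600* sqrt(33)/91 - 96782/169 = -3388.14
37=37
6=6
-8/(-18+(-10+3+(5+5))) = 8/15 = 0.53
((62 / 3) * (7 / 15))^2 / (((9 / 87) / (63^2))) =267653876 / 75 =3568718.35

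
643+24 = 667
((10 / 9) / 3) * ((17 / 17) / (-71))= -10 / 1917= -0.01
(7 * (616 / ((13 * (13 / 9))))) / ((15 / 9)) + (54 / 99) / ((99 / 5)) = 42270362 / 306735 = 137.81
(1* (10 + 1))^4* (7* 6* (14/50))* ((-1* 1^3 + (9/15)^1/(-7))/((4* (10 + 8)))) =-1947253/750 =-2596.34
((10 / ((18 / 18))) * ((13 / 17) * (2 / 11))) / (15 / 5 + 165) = 65 / 7854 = 0.01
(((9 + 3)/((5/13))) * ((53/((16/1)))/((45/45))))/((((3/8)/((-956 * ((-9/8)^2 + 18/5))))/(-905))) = 46407087207/40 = 1160177180.18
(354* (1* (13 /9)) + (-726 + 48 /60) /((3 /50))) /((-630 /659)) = 11442217 /945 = 12108.17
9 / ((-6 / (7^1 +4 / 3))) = -25 / 2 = -12.50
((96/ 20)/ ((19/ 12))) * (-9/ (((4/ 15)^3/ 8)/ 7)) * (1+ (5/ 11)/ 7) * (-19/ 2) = 8966700/ 11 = 815154.55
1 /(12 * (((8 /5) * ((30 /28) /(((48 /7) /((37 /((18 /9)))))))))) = 0.02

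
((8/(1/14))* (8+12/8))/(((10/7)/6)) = 22344/5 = 4468.80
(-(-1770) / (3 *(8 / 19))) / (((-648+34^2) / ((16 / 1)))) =44.13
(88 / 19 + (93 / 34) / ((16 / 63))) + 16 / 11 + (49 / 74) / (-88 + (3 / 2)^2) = 16.85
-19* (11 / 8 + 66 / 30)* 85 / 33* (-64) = 33592 / 3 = 11197.33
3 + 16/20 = 19/5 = 3.80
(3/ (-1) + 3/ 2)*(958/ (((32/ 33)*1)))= -47421/ 32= -1481.91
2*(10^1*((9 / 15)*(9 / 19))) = 108 / 19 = 5.68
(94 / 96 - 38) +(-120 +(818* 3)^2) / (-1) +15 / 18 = -96352515 / 16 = -6022032.19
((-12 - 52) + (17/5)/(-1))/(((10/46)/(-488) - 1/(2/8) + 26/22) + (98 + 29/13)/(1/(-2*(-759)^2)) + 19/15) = 0.00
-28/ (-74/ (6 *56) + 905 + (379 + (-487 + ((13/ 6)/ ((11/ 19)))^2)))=-1707552/ 49444943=-0.03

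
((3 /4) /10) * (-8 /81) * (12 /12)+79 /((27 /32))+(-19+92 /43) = 148534 /1935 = 76.76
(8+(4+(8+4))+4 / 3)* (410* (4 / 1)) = 41546.67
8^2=64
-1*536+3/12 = -2143/4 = -535.75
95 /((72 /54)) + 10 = 81.25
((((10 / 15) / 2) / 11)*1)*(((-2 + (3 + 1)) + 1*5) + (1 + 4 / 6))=26 / 99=0.26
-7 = -7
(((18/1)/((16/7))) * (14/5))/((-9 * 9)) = -0.27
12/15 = 4/5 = 0.80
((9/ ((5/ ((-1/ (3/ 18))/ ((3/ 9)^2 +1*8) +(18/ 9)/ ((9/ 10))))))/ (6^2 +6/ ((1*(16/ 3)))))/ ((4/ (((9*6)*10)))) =7792/ 803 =9.70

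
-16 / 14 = -8 / 7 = -1.14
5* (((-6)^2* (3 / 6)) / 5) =18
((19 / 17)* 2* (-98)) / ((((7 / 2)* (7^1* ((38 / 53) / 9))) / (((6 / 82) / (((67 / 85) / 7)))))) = -200340 / 2747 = -72.93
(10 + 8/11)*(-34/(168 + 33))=-1.81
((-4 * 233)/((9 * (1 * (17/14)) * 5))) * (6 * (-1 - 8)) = 78288/85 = 921.04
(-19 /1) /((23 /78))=-1482 /23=-64.43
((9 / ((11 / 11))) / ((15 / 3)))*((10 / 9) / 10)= 1 / 5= 0.20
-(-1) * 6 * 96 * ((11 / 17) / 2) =3168 / 17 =186.35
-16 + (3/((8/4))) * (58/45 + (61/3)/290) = -24293/1740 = -13.96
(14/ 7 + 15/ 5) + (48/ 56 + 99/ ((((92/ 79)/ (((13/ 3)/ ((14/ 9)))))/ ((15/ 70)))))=1020673/ 18032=56.60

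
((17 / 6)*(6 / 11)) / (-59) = -17 / 649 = -0.03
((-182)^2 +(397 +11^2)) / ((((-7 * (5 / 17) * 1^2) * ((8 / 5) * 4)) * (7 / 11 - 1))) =449361 / 64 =7021.27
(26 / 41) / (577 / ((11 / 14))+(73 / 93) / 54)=1436292 / 1663309279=0.00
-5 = -5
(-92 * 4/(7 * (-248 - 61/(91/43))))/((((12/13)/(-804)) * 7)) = -4166864/176337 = -23.63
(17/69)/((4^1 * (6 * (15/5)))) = 17/4968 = 0.00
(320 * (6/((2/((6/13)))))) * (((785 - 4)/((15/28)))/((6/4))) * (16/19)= 89571328/247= 362636.96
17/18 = 0.94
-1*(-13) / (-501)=-13 / 501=-0.03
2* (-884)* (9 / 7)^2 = -143208 / 49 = -2922.61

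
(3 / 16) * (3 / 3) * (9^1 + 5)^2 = 147 / 4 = 36.75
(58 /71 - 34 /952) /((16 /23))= 1.12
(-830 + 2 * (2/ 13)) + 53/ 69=-743545/ 897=-828.92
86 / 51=1.69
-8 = -8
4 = 4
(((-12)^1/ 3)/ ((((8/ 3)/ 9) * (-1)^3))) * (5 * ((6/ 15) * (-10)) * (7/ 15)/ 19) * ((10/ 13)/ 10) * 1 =-0.51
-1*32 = -32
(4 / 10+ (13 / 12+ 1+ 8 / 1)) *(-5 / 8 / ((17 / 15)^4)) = -624375 / 157216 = -3.97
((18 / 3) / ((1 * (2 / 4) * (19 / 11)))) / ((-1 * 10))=-66 / 95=-0.69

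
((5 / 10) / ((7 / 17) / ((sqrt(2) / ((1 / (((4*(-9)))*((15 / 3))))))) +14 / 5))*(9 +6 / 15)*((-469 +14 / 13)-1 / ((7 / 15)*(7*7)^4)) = -8642330584471086336 / 11003134932613187-3530363800846032*sqrt(2) / 11003134932613187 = -785.90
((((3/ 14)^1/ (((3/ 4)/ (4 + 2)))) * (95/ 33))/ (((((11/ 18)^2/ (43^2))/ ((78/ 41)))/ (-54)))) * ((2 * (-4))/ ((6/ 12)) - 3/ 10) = 15629370445728/ 381997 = 40914903.64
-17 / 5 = -3.40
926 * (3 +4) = 6482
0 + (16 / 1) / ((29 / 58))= 32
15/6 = 5/2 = 2.50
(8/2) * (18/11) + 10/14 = 559/77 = 7.26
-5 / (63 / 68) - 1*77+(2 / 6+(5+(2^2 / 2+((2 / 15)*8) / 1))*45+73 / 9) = 6070 / 21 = 289.05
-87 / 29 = -3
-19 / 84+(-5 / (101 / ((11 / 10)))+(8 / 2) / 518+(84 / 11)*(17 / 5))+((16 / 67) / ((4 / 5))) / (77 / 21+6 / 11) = 591737579431 / 22969769460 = 25.76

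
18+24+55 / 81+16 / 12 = 3565 / 81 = 44.01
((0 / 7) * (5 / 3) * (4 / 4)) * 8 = 0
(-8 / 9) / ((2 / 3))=-4 / 3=-1.33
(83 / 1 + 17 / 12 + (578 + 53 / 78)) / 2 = 34481 / 104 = 331.55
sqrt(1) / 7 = 1 / 7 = 0.14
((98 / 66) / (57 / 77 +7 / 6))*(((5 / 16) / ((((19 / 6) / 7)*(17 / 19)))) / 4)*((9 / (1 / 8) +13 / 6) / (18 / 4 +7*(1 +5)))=5342225 / 22285776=0.24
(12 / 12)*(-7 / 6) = -7 / 6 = -1.17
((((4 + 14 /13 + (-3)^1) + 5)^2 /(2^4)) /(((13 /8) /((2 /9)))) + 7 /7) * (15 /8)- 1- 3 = -1.32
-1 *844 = -844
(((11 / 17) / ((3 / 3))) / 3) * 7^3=3773 / 51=73.98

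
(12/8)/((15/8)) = 0.80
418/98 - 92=-4299/49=-87.73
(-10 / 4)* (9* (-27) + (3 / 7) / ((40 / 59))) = 67863 / 112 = 605.92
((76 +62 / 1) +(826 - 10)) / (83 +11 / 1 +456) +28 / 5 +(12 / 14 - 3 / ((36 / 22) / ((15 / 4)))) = 20277 / 15400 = 1.32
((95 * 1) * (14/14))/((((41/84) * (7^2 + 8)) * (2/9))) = 630/41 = 15.37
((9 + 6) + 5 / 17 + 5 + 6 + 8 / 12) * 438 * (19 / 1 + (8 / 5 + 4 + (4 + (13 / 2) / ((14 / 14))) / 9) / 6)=72731725 / 306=237685.38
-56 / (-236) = 14 / 59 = 0.24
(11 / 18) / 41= 11 / 738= 0.01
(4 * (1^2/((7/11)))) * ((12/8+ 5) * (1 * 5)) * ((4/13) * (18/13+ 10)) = 65120/91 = 715.60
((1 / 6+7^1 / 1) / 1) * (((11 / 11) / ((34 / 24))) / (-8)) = -0.63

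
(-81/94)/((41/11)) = -891/3854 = -0.23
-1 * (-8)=8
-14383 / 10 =-1438.30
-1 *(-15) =15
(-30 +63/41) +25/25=-1126/41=-27.46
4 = 4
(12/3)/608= 1/152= 0.01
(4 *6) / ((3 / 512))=4096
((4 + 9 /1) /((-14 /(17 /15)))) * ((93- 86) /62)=-221 /1860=-0.12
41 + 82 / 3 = 205 / 3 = 68.33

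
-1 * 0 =0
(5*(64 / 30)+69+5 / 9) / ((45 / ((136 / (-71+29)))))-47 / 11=-939791 / 93555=-10.05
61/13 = 4.69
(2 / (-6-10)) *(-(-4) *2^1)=-1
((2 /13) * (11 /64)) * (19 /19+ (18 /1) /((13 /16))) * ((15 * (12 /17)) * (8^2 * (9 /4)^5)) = 8798005755 /367744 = 23924.27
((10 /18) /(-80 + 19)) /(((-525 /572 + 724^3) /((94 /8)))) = -33605 /119174700943647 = -0.00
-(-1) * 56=56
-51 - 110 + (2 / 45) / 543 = -3934033 / 24435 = -161.00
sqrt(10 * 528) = 4 * sqrt(330) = 72.66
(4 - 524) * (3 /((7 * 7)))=-1560 /49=-31.84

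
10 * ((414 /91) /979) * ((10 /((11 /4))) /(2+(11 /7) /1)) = 6624 /139997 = 0.05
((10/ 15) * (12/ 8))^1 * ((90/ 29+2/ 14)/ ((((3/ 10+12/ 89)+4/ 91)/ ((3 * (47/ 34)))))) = 537536415/ 19117061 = 28.12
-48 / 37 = -1.30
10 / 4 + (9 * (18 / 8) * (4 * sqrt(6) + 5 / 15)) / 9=13 / 4 + 9 * sqrt(6)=25.30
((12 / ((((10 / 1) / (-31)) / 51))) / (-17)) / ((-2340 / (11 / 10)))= -341 / 6500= -0.05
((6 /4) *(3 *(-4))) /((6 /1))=-3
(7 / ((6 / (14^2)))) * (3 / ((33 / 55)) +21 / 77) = 39788 / 33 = 1205.70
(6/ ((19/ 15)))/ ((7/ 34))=3060/ 133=23.01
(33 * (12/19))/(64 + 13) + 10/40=0.52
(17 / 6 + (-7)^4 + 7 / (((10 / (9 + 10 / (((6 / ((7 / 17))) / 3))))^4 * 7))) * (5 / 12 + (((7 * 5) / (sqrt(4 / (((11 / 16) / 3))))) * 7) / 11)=753358063751 / 751689000 + 36914545123799 * sqrt(33) / 16537158000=13825.34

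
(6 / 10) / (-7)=-3 / 35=-0.09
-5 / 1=-5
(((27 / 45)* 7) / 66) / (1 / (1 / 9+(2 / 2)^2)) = 7 / 99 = 0.07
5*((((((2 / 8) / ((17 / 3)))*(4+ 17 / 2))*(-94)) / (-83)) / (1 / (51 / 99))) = 1.61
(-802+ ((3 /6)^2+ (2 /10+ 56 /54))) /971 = -432277 /524340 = -0.82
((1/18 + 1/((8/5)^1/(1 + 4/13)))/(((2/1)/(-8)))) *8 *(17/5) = -55556/585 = -94.97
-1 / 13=-0.08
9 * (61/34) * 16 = 4392/17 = 258.35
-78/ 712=-39/ 356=-0.11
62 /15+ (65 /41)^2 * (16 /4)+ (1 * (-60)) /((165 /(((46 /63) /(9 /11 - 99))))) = 202867037 /14296905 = 14.19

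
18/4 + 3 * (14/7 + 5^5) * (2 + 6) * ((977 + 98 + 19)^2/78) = 29940049493/26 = 1151540365.12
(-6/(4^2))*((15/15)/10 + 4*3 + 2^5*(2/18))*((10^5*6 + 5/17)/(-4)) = 880625.43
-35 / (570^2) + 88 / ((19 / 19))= 5718233 / 64980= 88.00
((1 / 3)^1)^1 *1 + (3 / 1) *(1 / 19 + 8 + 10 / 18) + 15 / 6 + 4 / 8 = 554 / 19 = 29.16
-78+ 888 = 810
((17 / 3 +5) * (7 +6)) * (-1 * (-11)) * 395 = 1807520 / 3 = 602506.67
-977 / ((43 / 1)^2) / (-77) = 977 / 142373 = 0.01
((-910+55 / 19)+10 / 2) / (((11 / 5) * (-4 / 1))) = 21425 / 209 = 102.51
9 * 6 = 54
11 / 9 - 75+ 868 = 7148 / 9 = 794.22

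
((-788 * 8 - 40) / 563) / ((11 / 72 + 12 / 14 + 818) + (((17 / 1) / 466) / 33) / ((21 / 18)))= -8194874688 / 595630875901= -0.01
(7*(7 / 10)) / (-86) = -49 / 860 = -0.06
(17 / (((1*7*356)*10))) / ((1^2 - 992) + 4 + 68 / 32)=-17 / 24543085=-0.00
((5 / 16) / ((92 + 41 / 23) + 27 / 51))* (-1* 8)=-1955 / 73752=-0.03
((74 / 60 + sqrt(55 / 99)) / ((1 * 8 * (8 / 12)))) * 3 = 3 * sqrt(5) / 16 + 111 / 160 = 1.11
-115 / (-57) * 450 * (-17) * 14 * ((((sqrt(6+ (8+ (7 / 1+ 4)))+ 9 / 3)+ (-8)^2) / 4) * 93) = -6872607000 / 19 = -361716157.89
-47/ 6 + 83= 451/ 6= 75.17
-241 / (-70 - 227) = 241 / 297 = 0.81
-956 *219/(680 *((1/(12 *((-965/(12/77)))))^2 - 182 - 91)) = 57797371552305/51248084938016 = 1.13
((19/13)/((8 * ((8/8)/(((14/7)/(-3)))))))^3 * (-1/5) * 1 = 6859/18982080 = 0.00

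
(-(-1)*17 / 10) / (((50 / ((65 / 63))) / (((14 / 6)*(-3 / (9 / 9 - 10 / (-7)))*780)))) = -78.87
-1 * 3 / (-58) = 3 / 58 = 0.05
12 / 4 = 3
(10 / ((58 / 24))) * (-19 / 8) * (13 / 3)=-1235 / 29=-42.59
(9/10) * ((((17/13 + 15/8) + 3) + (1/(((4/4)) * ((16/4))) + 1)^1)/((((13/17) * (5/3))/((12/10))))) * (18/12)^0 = 1064421/169000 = 6.30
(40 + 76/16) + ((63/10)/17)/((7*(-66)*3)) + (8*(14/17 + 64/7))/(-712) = 26001713/582505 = 44.64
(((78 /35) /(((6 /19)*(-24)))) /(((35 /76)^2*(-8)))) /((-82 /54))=-802503 /7031500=-0.11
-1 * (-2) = 2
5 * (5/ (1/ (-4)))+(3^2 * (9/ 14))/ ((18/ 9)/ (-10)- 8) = -57805/ 574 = -100.71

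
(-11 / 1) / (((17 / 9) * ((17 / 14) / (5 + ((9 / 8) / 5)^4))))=-23.99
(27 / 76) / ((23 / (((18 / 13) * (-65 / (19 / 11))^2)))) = 9555975 / 315514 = 30.29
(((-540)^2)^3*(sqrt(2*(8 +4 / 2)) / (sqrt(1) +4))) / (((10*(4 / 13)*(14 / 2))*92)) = 805834617120000*sqrt(5) / 161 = 11191931568340.60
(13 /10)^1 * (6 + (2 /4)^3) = 637 /80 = 7.96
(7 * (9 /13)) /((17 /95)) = 5985 /221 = 27.08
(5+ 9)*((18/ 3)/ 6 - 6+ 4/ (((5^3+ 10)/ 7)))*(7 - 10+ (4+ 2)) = -9058/ 45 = -201.29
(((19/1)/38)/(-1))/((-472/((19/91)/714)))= 19/61335456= 0.00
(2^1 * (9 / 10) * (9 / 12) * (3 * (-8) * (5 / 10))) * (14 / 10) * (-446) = 252882 / 25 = 10115.28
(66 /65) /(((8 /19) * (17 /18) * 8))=5643 /17680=0.32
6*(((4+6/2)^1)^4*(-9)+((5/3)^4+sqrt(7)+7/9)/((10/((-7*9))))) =-1949626/15-189*sqrt(7)/5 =-130075.08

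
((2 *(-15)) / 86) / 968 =-15 / 41624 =-0.00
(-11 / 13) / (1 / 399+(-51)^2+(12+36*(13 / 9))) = -4389 / 13823368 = -0.00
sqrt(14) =3.74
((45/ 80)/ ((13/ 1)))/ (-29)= -9/ 6032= -0.00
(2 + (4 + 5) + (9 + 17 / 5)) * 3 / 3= 23.40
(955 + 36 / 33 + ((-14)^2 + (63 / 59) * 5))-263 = 580485 / 649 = 894.43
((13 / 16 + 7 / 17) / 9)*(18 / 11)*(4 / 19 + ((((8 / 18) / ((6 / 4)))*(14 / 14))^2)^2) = 20383189 / 419602194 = 0.05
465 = 465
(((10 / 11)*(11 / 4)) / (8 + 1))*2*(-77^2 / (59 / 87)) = -859705 / 177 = -4857.09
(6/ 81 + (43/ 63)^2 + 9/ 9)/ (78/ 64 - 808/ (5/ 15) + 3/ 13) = -2542592/ 3999882789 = -0.00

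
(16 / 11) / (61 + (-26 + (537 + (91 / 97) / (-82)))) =127264 / 50045567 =0.00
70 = 70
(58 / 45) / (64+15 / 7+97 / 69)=4669 / 244695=0.02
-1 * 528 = -528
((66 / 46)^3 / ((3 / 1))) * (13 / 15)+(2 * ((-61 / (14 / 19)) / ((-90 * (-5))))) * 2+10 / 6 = 34188157 / 19163025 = 1.78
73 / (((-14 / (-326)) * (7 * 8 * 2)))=11899 / 784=15.18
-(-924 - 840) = 1764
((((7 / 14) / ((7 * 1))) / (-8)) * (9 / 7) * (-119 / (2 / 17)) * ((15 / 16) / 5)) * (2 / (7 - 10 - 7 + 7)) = -2601 / 1792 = -1.45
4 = 4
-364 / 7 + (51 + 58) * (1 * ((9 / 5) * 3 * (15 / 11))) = 8257 / 11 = 750.64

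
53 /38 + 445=446.39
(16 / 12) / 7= 4 / 21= 0.19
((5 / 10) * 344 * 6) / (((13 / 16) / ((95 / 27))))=522880 / 117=4469.06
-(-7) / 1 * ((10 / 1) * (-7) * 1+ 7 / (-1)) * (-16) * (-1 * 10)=-86240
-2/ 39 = -0.05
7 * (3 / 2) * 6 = 63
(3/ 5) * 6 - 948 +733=-211.40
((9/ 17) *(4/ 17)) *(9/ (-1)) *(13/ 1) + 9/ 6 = -7557/ 578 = -13.07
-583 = -583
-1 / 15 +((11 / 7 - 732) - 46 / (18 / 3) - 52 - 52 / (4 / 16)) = -104807 / 105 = -998.16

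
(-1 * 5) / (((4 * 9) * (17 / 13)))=-65 / 612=-0.11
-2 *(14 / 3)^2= -392 / 9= -43.56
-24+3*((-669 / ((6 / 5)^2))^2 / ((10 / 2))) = 6214973 / 48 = 129478.60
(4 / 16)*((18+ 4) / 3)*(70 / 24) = 5.35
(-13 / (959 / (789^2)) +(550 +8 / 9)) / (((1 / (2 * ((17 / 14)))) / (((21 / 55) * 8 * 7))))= -1851782392 / 4521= -409595.75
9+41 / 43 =428 / 43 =9.95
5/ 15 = 1/ 3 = 0.33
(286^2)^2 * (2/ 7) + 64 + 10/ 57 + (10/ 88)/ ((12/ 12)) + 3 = 33559978631183/ 17556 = 1911595957.57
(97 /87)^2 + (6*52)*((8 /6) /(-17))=-2988751 /128673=-23.23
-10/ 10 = -1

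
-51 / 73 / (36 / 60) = -1.16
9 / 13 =0.69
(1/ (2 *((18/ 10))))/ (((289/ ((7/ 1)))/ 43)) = 1505/ 5202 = 0.29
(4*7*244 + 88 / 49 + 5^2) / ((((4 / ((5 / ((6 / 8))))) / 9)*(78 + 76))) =5041215 / 7546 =668.06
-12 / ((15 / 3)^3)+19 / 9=2267 / 1125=2.02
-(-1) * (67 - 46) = 21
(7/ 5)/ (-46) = -7/ 230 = -0.03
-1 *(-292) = 292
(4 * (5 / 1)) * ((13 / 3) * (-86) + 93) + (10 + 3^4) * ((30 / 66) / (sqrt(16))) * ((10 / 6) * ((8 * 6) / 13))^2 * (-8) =-3743540 / 429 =-8726.20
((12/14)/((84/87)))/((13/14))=87/91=0.96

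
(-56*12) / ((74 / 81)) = -27216 / 37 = -735.57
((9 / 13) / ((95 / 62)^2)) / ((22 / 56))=968688 / 1290575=0.75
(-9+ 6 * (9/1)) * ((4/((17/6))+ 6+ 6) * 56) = 33797.65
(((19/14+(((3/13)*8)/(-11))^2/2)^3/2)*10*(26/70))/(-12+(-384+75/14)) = -60496199429997547/4935542627909457564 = -0.01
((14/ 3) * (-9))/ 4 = -21/ 2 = -10.50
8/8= 1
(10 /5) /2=1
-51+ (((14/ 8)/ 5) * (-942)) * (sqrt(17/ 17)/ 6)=-2119/ 20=-105.95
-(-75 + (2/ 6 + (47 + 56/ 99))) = 2683/ 99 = 27.10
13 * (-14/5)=-182/5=-36.40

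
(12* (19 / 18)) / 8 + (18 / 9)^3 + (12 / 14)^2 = 6067 / 588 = 10.32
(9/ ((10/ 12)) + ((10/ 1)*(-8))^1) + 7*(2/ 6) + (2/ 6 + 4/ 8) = -66.03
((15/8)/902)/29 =15/209264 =0.00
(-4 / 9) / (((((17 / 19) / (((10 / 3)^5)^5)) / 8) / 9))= -6080000000000000000000000000 / 14403906360531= -422107714936287.66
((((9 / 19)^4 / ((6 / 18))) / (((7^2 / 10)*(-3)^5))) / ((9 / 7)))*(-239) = 21510 / 912247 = 0.02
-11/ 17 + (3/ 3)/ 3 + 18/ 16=331/ 408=0.81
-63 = -63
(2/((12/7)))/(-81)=-7/486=-0.01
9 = 9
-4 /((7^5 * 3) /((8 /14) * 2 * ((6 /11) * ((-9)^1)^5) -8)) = 11339872 /3882417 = 2.92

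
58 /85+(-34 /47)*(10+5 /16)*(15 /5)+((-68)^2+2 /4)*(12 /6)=294904573 /31960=9227.30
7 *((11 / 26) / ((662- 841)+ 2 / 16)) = -308 / 18603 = -0.02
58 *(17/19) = 986/19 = 51.89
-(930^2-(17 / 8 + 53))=-6918759 / 8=-864844.88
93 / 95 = 0.98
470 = 470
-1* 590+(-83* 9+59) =-1278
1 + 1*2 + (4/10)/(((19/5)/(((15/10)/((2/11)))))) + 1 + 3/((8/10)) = 8.62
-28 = -28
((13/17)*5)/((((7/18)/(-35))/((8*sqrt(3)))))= -46800*sqrt(3)/17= -4768.23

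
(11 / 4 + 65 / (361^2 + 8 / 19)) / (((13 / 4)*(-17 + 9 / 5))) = -136210585 / 2446393716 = -0.06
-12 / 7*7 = -12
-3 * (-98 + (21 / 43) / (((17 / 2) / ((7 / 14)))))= 214851 / 731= 293.91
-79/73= -1.08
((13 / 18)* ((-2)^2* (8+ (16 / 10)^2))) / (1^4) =2288 / 75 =30.51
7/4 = 1.75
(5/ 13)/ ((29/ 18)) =90/ 377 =0.24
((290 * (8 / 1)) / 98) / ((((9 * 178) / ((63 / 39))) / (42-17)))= 14500 / 24297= 0.60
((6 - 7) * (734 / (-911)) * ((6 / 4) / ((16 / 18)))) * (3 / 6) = 9909 / 14576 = 0.68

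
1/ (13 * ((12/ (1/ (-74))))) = -1/ 11544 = -0.00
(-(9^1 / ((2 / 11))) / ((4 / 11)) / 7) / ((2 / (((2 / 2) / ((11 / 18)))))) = -891 / 56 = -15.91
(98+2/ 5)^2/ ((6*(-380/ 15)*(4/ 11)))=-166419/ 950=-175.18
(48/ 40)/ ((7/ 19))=114/ 35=3.26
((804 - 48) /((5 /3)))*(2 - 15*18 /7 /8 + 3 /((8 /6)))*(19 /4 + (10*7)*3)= -278316 /5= -55663.20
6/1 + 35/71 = 461/71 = 6.49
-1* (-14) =14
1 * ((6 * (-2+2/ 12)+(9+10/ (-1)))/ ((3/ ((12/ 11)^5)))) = -995328/ 161051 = -6.18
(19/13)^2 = 361/169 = 2.14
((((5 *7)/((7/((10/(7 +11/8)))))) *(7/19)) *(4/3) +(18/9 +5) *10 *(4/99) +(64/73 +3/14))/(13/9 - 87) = -0.08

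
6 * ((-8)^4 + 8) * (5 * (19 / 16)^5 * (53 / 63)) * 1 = 112204426185 / 458752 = 244586.24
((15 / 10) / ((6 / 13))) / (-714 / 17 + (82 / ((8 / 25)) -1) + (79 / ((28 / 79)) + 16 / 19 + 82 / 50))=43225 / 5833712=0.01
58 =58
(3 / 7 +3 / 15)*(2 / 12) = 11 / 105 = 0.10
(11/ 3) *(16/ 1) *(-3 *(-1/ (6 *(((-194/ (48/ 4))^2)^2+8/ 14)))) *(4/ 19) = 1064448/ 11774492869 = 0.00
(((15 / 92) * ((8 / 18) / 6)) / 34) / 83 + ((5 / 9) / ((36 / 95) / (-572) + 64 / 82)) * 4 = 482022969385 / 169151916036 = 2.85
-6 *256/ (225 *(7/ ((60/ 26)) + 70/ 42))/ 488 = -128/ 43005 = -0.00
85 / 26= 3.27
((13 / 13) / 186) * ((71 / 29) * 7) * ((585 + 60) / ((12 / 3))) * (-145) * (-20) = 2671375 / 62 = 43086.69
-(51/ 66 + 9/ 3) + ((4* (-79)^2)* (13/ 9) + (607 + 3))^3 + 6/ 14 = 5535404933391904357/ 112266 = 49306156212850.77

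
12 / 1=12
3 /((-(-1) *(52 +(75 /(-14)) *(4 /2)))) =21 /289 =0.07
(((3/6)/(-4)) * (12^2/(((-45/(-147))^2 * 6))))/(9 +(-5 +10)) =-343/150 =-2.29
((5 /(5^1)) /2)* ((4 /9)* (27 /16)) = 3 /8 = 0.38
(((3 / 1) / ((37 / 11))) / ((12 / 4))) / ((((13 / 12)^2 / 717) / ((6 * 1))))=1089.78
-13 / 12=-1.08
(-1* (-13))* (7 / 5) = 91 / 5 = 18.20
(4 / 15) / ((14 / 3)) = 0.06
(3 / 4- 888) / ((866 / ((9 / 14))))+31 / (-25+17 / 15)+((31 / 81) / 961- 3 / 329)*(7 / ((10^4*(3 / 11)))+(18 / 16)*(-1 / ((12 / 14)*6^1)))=-536652618055333 / 274414308570000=-1.96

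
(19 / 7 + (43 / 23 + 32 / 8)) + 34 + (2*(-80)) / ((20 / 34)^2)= -337952 / 805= -419.82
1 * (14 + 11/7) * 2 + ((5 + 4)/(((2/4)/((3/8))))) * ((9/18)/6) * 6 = 1933/56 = 34.52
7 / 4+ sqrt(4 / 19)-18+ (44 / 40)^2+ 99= 2 * sqrt(19) / 19+ 2099 / 25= 84.42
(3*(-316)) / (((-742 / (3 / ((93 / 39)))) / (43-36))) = 11.25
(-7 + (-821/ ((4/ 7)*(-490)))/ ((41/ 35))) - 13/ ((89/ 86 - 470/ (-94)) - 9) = -9421/ 83640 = -0.11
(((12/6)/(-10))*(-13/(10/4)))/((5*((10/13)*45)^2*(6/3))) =0.00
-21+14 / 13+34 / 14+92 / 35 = -6764 / 455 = -14.87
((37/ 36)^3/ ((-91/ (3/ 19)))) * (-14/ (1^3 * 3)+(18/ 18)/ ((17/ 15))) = 9776029/ 1371359808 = 0.01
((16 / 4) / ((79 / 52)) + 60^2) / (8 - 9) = -284608 / 79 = -3602.63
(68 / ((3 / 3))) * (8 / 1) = 544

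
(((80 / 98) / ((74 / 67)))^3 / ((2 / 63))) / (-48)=-0.26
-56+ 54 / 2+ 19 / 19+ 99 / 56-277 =-16981 / 56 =-303.23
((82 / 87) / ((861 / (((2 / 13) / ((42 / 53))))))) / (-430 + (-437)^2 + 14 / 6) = 53 / 47518245684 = 0.00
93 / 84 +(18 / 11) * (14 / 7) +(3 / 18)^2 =6109 / 1386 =4.41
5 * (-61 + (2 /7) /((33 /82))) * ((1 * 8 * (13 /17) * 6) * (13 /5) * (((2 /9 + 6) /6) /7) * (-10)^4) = -42620726.03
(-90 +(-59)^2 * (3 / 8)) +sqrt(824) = 2 * sqrt(206) +9723 / 8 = 1244.08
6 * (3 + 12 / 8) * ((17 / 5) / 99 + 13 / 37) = 21192 / 2035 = 10.41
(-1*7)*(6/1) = -42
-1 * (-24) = 24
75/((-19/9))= -675/19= -35.53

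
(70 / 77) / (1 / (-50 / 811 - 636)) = -5158460 / 8921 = -578.24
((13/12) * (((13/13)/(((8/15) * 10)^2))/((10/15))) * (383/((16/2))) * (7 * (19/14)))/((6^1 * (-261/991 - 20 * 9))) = -93749591/3902472192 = -0.02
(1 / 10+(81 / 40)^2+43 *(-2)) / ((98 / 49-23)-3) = 130879 / 38400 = 3.41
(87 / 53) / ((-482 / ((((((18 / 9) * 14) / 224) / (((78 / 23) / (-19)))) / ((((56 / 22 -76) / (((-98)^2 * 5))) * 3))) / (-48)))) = 1673533015 / 154561065984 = 0.01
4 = 4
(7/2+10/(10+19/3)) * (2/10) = 403/490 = 0.82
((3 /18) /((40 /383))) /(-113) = -383 /27120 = -0.01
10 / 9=1.11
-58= -58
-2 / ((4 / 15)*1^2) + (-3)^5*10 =-4875 / 2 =-2437.50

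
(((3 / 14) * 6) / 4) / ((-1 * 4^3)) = -9 / 1792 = -0.01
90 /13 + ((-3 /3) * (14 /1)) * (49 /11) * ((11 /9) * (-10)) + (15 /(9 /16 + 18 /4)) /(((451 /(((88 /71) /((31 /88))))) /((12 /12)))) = 769.17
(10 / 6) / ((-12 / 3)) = -5 / 12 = -0.42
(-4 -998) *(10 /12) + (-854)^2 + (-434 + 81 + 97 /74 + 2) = 53881717 /74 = 728131.31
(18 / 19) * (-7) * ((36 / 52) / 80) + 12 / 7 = 114591 / 69160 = 1.66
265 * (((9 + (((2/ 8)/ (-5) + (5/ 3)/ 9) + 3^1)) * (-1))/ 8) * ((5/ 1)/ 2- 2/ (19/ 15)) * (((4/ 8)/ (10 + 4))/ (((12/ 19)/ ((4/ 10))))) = -347309/ 41472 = -8.37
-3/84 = -1/28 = -0.04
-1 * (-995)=995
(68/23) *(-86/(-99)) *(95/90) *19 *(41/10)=21639062/102465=211.18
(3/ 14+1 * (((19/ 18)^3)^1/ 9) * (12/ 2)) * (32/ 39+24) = 14794670/ 597051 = 24.78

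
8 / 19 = 0.42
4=4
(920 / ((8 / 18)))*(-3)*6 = -37260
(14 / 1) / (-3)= -14 / 3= -4.67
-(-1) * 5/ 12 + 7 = 89/ 12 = 7.42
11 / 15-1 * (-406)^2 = -2472529 / 15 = -164835.27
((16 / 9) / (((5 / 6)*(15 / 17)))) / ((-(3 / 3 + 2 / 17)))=-9248 / 4275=-2.16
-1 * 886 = -886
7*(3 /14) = 3 /2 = 1.50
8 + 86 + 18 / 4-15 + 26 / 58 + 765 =49239 / 58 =848.95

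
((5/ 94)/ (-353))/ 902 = -5/ 29930164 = -0.00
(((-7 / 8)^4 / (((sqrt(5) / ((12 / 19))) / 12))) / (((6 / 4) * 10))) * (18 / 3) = 21609 * sqrt(5) / 60800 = 0.79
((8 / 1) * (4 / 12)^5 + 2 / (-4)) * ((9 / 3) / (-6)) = 227 / 972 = 0.23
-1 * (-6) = 6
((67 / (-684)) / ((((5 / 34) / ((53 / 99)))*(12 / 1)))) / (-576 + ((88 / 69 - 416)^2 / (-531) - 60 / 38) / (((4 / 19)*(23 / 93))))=43334632051 / 9956602641270780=0.00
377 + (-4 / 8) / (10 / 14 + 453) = 2394697 / 6352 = 377.00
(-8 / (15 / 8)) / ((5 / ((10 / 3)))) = -128 / 45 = -2.84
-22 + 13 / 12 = -251 / 12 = -20.92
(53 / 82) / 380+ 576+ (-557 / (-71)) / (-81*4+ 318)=3814291309 / 6637080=574.69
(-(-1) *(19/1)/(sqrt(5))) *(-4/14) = -38 *sqrt(5)/35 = -2.43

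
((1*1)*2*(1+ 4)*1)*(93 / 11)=930 / 11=84.55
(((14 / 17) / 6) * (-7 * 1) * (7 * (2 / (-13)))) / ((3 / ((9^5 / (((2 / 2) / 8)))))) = 36006768 / 221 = 162926.55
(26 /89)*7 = 182 /89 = 2.04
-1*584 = -584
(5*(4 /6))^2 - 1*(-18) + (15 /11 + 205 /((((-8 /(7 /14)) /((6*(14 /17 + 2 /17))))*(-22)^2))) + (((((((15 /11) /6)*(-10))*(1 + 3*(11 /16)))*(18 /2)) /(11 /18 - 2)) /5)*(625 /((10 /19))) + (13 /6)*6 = 10755.12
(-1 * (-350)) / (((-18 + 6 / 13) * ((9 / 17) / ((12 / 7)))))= -11050 / 171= -64.62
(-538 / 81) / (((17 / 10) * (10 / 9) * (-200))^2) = -269 / 5780000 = -0.00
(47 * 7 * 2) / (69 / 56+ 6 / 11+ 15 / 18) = 1215984 / 4825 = 252.02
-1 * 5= -5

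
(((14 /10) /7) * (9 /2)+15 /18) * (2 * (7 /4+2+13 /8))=559 /30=18.63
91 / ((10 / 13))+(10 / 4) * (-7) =504 / 5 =100.80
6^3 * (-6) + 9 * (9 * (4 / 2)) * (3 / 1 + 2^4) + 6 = 1788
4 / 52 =1 / 13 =0.08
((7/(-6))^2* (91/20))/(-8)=-4459/5760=-0.77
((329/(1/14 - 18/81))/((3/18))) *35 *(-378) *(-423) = -1391931633960/19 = -73259559682.11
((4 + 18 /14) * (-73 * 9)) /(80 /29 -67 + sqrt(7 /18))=61331607 * sqrt(14) /437275685 + 23640162174 /437275685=54.59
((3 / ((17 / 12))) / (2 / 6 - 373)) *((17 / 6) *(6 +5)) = -99 / 559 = -0.18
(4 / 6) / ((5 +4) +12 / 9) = 2 / 31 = 0.06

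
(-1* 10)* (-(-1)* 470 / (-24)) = 1175 / 6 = 195.83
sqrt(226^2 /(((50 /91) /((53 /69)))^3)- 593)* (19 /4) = 19* sqrt(196851291702943074) /4761000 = 1770.62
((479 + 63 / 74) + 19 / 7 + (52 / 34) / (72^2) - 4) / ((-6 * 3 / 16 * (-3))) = 5461670071 / 38517444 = 141.80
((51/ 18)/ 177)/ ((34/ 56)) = 14/ 531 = 0.03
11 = 11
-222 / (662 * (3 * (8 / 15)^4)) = -1873125 / 1355776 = -1.38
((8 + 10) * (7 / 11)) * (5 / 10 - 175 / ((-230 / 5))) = 1134 / 23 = 49.30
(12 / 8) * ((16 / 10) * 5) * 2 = 24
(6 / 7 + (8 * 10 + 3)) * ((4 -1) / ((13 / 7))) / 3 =587 / 13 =45.15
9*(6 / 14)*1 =27 / 7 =3.86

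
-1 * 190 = -190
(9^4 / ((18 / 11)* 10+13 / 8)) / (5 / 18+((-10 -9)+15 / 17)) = -176674608 / 8641597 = -20.44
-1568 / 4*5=-1960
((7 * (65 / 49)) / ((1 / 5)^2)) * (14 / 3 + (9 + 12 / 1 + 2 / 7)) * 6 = 1771250 / 49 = 36147.96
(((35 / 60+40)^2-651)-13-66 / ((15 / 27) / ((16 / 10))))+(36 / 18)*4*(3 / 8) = 2865337 / 3600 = 795.93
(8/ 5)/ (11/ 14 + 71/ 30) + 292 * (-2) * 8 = -1546264/ 331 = -4671.49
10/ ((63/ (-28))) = -40/ 9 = -4.44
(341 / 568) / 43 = 341 / 24424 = 0.01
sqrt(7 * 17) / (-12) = -sqrt(119) / 12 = -0.91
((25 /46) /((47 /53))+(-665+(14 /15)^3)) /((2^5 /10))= -4841934347 /23349600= -207.37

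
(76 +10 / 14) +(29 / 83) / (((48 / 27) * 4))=2854371 / 37184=76.76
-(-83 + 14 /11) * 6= 5394 /11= 490.36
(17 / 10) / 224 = 17 / 2240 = 0.01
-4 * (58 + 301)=-1436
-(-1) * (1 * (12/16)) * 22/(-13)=-1.27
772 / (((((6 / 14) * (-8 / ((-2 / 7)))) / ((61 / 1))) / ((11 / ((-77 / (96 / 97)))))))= -376736 / 679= -554.84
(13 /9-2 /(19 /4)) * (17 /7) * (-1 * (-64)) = 27200 /171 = 159.06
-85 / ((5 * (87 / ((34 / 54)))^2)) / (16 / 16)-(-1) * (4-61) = -314519570 / 5517801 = -57.00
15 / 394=0.04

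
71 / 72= 0.99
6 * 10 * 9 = 540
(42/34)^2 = 441/289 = 1.53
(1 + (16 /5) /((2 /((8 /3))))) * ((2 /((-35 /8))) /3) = -1264 /1575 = -0.80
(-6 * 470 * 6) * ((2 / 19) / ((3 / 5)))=-56400 / 19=-2968.42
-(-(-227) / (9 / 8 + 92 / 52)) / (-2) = 11804 / 301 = 39.22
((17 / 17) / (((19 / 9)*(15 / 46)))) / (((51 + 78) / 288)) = 13248 / 4085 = 3.24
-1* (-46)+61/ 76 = 3557/ 76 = 46.80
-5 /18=-0.28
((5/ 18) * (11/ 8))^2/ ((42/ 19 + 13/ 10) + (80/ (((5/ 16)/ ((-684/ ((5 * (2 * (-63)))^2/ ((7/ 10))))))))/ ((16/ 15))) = 0.05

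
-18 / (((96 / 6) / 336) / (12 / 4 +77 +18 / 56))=-60723 / 2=-30361.50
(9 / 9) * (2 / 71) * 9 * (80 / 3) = 6.76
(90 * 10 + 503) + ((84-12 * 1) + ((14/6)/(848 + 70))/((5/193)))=20312101/13770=1475.10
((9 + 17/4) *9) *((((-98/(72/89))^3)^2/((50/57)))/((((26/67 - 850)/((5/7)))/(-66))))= 5483575122338112592652629/230040207360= 23837463829775.75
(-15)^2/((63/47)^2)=55225/441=125.23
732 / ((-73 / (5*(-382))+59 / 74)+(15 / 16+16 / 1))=413843520 / 10048153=41.19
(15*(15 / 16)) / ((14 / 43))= 9675 / 224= 43.19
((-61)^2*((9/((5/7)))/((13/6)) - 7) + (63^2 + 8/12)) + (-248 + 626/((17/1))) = -2152972/3315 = -649.46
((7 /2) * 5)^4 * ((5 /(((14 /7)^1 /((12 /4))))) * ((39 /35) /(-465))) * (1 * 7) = -11799.27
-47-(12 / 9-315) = 800 / 3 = 266.67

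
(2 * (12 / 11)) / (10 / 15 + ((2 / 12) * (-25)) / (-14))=224 / 99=2.26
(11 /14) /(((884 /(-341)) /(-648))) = 303831 /1547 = 196.40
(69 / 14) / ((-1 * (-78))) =23 / 364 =0.06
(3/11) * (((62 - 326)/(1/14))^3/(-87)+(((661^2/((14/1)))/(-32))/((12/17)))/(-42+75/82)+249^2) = 152423289387670925/962941056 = 158289324.60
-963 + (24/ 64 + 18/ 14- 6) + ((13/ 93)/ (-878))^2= -90294602475493/ 93343260024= -967.34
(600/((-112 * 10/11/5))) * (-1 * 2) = 825/14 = 58.93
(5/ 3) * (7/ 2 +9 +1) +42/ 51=23.32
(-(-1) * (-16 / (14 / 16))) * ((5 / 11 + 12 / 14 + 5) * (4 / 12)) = -38.47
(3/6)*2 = 1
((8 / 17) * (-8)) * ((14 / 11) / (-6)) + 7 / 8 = 7511 / 4488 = 1.67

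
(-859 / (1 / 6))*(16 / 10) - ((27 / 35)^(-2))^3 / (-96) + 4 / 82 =-62873393859112763 / 7624435223520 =-8246.30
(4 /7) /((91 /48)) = 192 /637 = 0.30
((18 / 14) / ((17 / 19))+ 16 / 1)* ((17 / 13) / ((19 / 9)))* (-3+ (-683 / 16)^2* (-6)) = -118123.81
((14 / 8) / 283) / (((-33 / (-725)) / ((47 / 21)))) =34075 / 112068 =0.30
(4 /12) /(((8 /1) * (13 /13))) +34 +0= 817 /24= 34.04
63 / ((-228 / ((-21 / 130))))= 441 / 9880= 0.04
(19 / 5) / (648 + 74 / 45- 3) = 0.01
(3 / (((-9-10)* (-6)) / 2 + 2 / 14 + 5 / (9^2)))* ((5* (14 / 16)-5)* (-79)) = 2.59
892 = 892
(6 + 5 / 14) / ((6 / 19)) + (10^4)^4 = 840000000000001691 / 84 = 10000000000000020.13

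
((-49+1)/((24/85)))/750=-17/75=-0.23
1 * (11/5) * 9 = 99/5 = 19.80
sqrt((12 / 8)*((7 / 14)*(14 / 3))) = sqrt(14) / 2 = 1.87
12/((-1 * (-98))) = 6/49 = 0.12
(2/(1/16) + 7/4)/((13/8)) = 270/13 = 20.77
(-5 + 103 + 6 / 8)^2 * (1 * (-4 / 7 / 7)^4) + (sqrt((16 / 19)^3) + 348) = 64 * sqrt(19) / 361 + 2008647148 / 5764801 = 349.21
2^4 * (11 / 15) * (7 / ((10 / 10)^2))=1232 / 15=82.13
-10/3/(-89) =0.04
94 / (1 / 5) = 470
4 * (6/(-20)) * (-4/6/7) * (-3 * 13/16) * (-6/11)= 117/770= 0.15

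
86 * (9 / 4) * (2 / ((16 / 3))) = 1161 / 16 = 72.56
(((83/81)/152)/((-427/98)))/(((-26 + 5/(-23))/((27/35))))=1909/41932620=0.00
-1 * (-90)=90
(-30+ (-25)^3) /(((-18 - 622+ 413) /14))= 219170 /227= 965.51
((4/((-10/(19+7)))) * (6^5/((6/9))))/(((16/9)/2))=-682344/5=-136468.80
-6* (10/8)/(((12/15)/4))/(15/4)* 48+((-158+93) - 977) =-1522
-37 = -37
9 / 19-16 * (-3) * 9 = 8217 / 19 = 432.47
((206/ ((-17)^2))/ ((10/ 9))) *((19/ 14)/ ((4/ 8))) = 17613/ 10115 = 1.74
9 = 9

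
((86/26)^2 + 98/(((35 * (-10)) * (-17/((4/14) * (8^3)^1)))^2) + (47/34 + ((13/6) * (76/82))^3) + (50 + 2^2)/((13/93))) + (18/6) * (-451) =-5267376896341934377/5566804565253750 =-946.21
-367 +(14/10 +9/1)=-1783/5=-356.60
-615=-615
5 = 5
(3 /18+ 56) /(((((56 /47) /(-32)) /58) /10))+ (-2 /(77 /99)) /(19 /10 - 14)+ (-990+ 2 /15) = -875905.84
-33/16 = -2.06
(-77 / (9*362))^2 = 0.00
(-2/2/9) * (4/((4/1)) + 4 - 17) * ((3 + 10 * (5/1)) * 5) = 1060/3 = 353.33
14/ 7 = 2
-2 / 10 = -1 / 5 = -0.20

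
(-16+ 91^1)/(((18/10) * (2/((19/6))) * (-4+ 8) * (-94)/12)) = -2375/1128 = -2.11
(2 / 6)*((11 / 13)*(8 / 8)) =11 / 39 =0.28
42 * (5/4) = 105/2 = 52.50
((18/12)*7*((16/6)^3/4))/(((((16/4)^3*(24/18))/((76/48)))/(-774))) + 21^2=-273.88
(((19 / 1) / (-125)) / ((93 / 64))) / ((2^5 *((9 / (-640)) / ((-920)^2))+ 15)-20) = 164675584 / 7871520837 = 0.02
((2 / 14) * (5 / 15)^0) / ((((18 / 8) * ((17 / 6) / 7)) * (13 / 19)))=152 / 663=0.23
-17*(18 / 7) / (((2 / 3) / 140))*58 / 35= -106488 / 7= -15212.57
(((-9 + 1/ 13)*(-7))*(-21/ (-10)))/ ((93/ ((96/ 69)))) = 90944/ 46345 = 1.96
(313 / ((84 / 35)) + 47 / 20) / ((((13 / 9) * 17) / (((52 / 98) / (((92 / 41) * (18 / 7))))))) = 23329 / 46920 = 0.50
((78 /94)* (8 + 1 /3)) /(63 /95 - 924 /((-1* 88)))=61750 /99687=0.62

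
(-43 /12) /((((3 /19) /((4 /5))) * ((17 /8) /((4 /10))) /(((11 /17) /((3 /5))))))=-143792 /39015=-3.69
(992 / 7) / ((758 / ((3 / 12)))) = 124 / 2653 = 0.05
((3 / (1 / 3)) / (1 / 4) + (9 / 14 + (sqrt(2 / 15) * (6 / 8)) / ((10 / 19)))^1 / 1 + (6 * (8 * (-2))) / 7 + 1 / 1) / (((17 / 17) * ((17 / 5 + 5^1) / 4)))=19 * sqrt(30) / 420 + 1675 / 147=11.64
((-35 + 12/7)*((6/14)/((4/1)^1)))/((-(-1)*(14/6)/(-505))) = 1058985/1372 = 771.85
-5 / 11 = -0.45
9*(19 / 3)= 57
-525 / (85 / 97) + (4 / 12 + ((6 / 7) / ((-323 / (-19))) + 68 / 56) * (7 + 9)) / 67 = -2046136 / 3417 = -598.81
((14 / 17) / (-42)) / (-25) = 1 / 1275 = 0.00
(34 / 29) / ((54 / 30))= 170 / 261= 0.65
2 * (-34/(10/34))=-1156/5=-231.20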